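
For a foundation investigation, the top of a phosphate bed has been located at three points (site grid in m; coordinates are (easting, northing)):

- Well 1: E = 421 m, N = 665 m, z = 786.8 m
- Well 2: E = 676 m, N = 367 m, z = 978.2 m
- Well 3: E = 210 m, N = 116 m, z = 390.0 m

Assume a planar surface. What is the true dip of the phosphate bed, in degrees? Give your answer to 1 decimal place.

Let the plane be z = a·E + b·N + c.
Well 2−Well 1: 255a − 298b = 191.4;  Well 3−Well 1: −211a − 549b = −396.8.
Solving gives a = 1.10081, b = 0.29969.
Gradient magnitude |∇z| = √(a² + b²) = √(1.21179 + 0.08981) = 1.14088.
True dip = arctan(1.14088) = 48.8°, dipping toward WSW (azimuth ≈ 255°).

48.8°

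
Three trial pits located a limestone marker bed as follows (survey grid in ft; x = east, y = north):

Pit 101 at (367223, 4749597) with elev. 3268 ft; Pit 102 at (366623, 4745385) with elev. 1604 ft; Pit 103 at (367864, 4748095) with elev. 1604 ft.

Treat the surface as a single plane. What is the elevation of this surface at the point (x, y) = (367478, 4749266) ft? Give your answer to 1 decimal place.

Two edge vectors: Pit 101→Pit 102 = (-600, -4212, -1664), Pit 101→Pit 103 = (641, -1502, -1664).
Normal n = (Pit 101→Pit 102) × (Pit 101→Pit 103) = (4509440, -2065024, 3601092).
So ∂z/∂x = −n_x/n_z = −1.252242375 and ∂z/∂y = −n_y/n_z = 0.573443833.
Intercept c from Pit 101: 3268 + 459852.20 − 2723627.11 = −2260506.91.
At (367478, 4749266): z = −460171.5 + 2723437.3 − 2260506.91 = 2758.9 ft.

2758.9 ft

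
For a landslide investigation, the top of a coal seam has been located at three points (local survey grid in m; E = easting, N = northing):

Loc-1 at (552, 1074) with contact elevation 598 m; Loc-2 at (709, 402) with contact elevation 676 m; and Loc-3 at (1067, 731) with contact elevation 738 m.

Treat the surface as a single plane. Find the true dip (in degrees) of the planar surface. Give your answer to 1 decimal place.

Let the plane be z = a·E + b·N + c.
Loc-2−Loc-1: 157a − 672b = 78;  Loc-3−Loc-1: 515a − 343b = 140.
Solving gives a = 0.23039, b = −0.06225.
Gradient magnitude |∇z| = √(a² + b²) = √(0.05308 + 0.00387) = 0.23865.
True dip = arctan(0.23865) = 13.4°, dipping toward WNW (azimuth ≈ 285°).

13.4°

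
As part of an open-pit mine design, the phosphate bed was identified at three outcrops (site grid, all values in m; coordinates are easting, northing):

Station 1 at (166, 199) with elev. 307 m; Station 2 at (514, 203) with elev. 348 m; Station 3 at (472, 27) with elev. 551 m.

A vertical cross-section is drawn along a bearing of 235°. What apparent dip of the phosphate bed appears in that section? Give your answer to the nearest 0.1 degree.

Two edge vectors: Station 1→Station 2 = (348, 4, 41), Station 1→Station 3 = (306, -172, 244).
Normal n = (Station 1→Station 2) × (Station 1→Station 3) = (8028, -72366, -61080).
So ∂z/∂easting = −n_x/n_z = 0.13143 and ∂z/∂northing = −n_y/n_z = −1.18477.
Unit vector along 235° is (sin 235°, cos 235°) = (-0.8192, -0.5736).
Slope in that direction = a·(-0.8192) + b·(-0.5736) = 0.57189.
Apparent dip = arctan|0.57189| = 29.8° (true dip is 50.0°, so apparent ≤ true as expected).

29.8°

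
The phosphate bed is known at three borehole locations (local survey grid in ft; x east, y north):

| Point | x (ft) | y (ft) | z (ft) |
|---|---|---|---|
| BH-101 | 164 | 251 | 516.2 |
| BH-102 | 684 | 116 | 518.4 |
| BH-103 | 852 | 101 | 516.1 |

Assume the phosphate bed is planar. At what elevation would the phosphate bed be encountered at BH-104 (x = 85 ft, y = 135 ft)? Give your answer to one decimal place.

Two edge vectors: BH-101→BH-102 = (520, -135, 2.2), BH-101→BH-103 = (688, -150, -0.1).
Normal n = (BH-101→BH-102) × (BH-101→BH-103) = (343.5, 1565.6, 14880).
So ∂z/∂x = −n_x/n_z = −0.02308 and ∂z/∂y = −n_y/n_z = −0.10522.
Intercept c from BH-101: 516.2 + 3.79 + 26.41 = 546.39.
At (85, 135): z = −2.0 − 14.2 + 546.39 = 530.2 ft.

530.2 ft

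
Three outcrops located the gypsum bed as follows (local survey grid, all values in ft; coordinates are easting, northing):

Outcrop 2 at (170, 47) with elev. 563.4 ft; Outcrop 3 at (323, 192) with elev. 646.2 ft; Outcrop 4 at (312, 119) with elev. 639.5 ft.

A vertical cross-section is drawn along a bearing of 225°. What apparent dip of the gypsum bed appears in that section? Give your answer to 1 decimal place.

Let the plane be z = a·easting + b·northing + c.
Outcrop 3−Outcrop 2: 153a + 145b = 82.8;  Outcrop 4−Outcrop 2: 142a + 72b = 76.1.
Solving gives a = 0.52986, b = 0.01194.
Unit vector along 225° is (sin 225°, cos 225°) = (-0.7071, -0.7071).
Slope in that direction = a·(-0.7071) + b·(-0.7071) = −0.38311.
Apparent dip = arctan|0.38311| = 21.0° (true dip is 27.9°, so apparent ≤ true as expected).

21.0°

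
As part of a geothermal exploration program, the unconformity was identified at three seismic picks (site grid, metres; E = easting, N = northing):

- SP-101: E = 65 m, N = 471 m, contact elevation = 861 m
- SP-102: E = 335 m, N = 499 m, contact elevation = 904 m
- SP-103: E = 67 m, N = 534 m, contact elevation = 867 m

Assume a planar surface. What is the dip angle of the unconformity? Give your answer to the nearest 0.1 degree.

9.9°

Two edge vectors: SP-101→SP-102 = (270, 28, 43), SP-101→SP-103 = (2, 63, 6).
Normal n = (SP-101→SP-102) × (SP-101→SP-103) = (-2541, -1534, 16954).
So ∂z/∂E = −n_x/n_z = 0.14988 and ∂z/∂N = −n_y/n_z = 0.09048.
Gradient magnitude |∇z| = √(a² + b²) = √(0.02246 + 0.00819) = 0.17507.
True dip = arctan(0.17507) = 9.9°, dipping toward WSW (azimuth ≈ 239°).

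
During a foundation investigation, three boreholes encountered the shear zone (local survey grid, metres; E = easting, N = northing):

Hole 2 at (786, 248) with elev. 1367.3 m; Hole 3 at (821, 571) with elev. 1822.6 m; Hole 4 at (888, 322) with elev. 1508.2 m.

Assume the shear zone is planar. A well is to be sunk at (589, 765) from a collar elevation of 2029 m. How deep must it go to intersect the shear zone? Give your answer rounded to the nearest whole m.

31 m

Two edge vectors: Hole 2→Hole 3 = (35, 323, 455.3), Hole 2→Hole 4 = (102, 74, 140.9).
Normal n = (Hole 2→Hole 3) × (Hole 2→Hole 4) = (11818.5, 41509.1, -30356).
So ∂z/∂E = −n_x/n_z = 0.38933 and ∂z/∂N = −n_y/n_z = 1.36741.
Intercept c from Hole 2: 1367.3 − 306.01 − 339.12 = 722.17.
At (589, 765): z_contact = 229.3 + 1046.1 + 722.17 = 1997.6 m.
Depth below ground = 2029 − 1997.6 = 31 m.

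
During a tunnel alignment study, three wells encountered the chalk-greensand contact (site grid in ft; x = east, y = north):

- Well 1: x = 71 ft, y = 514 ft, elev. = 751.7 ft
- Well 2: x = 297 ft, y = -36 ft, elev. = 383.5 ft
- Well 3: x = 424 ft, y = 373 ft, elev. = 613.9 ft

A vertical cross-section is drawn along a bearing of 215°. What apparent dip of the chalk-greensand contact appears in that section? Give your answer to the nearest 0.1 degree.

Let the plane be z = a·x + b·y + c.
Well 2−Well 1: 226a − 550b = −368.2;  Well 3−Well 1: 353a − 141b = −137.8.
Solving gives a = −0.14711, b = 0.60901.
Unit vector along 215° is (sin 215°, cos 215°) = (-0.5736, -0.8192).
Slope in that direction = a·(-0.5736) + b·(-0.8192) = −0.41449.
Apparent dip = arctan|0.41449| = 22.5° (true dip is 32.1°, so apparent ≤ true as expected).

22.5°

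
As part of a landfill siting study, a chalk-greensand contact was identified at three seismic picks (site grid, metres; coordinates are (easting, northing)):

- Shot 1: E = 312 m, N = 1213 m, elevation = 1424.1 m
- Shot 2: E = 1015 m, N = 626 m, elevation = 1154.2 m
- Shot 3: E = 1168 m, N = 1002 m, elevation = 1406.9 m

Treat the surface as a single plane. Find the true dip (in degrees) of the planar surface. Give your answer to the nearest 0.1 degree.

32.3°

Let the plane be z = a·E + b·N + c.
Shot 2−Shot 1: 703a − 587b = −269.9;  Shot 3−Shot 1: 856a − 211b = −17.2.
Solving gives a = 0.13230, b = 0.61824.
Gradient magnitude |∇z| = √(a² + b²) = √(0.01750 + 0.38222) = 0.63224.
True dip = arctan(0.63224) = 32.3°, dipping toward SSW (azimuth ≈ 192°).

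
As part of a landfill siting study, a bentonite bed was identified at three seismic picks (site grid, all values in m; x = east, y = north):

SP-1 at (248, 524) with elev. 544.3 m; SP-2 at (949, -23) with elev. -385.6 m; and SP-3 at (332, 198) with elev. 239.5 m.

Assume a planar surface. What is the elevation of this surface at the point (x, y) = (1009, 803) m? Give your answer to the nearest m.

183 m

Let the plane be z = a·x + b·y + c.
SP-2−SP-1: 701a − 547b = −929.9;  SP-3−SP-1: 84a − 326b = −304.8.
Solving gives a = −0.74720, b = 0.74244.
Then c = 544.3 − a·248 − b·524 = 340.57.
At (1009, 803): z = −753.9 + 596.2 + 340.57 = 182.8 m.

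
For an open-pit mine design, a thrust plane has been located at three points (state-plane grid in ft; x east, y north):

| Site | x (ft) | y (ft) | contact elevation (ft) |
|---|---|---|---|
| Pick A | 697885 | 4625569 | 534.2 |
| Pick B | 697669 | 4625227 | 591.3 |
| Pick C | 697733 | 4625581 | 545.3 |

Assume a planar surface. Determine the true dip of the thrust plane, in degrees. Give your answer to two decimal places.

Let the plane be z = a·x + b·y + c.
Pick B−Pick A: −216a − 342b = 57.1;  Pick C−Pick A: −152a + 12b = 11.1.
Solving gives a = −0.08211, b = −0.11510.
Gradient magnitude |∇z| = √(a² + b²) = √(0.00674 + 0.01325) = 0.14139.
True dip = arctan(0.14139) = 8.05°, dipping toward NE (azimuth ≈ 036°).

8.05°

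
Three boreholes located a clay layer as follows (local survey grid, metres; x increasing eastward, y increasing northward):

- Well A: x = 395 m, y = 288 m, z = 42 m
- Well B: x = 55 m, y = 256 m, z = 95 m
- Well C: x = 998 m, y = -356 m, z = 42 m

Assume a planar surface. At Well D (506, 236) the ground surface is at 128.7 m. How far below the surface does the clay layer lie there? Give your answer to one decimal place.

95.6 m

Let the plane be z = a·x + b·y + c.
Well B−Well A: −340a − 32b = 53;  Well C−Well A: 603a − 644b = 0.
Solving gives a = −0.14326, b = −0.13414.
Then c = 42 − a·395 − b·288 = 137.22.
At (506, 236): z_contact = −72.49 − 31.66 + 137.22 = 33.07 m.
Depth below ground = 128.7 − 33.07 = 95.6 m.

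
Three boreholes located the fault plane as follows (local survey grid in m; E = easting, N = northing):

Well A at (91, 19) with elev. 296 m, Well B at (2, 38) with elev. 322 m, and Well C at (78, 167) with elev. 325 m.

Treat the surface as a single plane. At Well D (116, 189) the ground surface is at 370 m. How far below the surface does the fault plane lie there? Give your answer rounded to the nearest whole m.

51 m

Two edge vectors: Well A→Well B = (-89, 19, 26), Well A→Well C = (-13, 148, 29).
Normal n = (Well A→Well B) × (Well A→Well C) = (-3297, 2243, -12925).
So ∂z/∂E = −n_x/n_z = −0.25509 and ∂z/∂N = −n_y/n_z = 0.17354.
Intercept c from Well A: 296 + 23.21 − 3.30 = 315.92.
At (116, 189): z_contact = −29.6 + 32.8 + 315.92 = 319.1 m.
Depth below ground = 370 − 319.1 = 51 m.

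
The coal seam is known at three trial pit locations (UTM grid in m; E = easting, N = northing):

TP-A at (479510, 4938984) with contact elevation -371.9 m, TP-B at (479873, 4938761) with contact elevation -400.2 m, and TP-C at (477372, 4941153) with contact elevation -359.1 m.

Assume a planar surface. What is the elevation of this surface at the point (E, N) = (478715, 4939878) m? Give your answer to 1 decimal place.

Let the plane be z = a·E + b·N + c.
TP-B−TP-A: 363a − 223b = −28.3;  TP-C−TP-A: −2138a + 2169b = 12.8.
Solving gives a = −0.188452634, b = −0.179857876.
Then c = -371.9 − a·479510 − b·4938984 = 978308.19.
At (478715, 4939878): z = −90215.1 − 888476.0 + 978308.19 = -382.9 m.

-382.9 m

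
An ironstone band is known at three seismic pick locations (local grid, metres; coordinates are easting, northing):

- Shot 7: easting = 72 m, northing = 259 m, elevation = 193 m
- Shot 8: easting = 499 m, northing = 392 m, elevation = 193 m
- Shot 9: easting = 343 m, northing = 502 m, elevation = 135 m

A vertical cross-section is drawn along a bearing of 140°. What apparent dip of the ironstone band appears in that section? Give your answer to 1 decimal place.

Two edge vectors: Shot 7→Shot 8 = (427, 133, 0), Shot 7→Shot 9 = (271, 243, -58).
Normal n = (Shot 7→Shot 8) × (Shot 7→Shot 9) = (-7714, 24766, 67718).
So ∂z/∂easting = −n_x/n_z = 0.11391 and ∂z/∂northing = −n_y/n_z = −0.36572.
Unit vector along 140° is (sin 140°, cos 140°) = (0.6428, -0.7660).
Slope in that direction = a·(0.6428) + b·(-0.7660) = 0.35338.
Apparent dip = arctan|0.35338| = 19.5° (true dip is 21.0°, so apparent ≤ true as expected).

19.5°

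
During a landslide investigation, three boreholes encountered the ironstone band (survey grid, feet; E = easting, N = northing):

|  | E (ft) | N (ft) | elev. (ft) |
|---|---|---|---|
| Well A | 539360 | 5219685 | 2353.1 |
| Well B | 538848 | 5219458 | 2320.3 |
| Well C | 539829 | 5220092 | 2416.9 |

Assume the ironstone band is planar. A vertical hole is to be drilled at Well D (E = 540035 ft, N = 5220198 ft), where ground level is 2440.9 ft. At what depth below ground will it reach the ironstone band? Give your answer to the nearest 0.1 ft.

Two edge vectors: Well A→Well B = (-512, -227, -32.8), Well A→Well C = (469, 407, 63.8).
Normal n = (Well A→Well B) × (Well A→Well C) = (-1133, 17282.4, -101921).
So ∂z/∂E = −n_x/n_z = −0.011116453 and ∂z/∂N = −n_y/n_z = 0.169566625.
Intercept c from Well A: 2353.1 + 5995.77 − 885084.37 = −876735.50.
At (540035, 5220198): z_contact = −6003.27 + 885171.36 − 876735.50 = 2432.58 ft.
Depth below ground = 2440.9 − 2432.58 = 8.3 ft.

8.3 ft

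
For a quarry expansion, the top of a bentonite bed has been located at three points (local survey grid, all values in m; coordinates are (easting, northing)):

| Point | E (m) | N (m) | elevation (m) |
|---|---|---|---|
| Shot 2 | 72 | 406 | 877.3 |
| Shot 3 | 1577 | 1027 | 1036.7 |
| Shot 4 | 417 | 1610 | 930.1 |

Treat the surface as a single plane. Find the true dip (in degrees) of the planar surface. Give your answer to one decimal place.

Two edge vectors: Shot 2→Shot 3 = (1505, 621, 159.4), Shot 2→Shot 4 = (345, 1204, 52.8).
Normal n = (Shot 2→Shot 3) × (Shot 2→Shot 4) = (-159128.8, -24471, 1597775).
So ∂z/∂E = −n_x/n_z = 0.09959 and ∂z/∂N = −n_y/n_z = 0.01532.
Gradient magnitude |∇z| = √(a² + b²) = √(0.00992 + 0.00023) = 0.10076.
True dip = arctan(0.10076) = 5.8°, dipping toward W (azimuth ≈ 261°).

5.8°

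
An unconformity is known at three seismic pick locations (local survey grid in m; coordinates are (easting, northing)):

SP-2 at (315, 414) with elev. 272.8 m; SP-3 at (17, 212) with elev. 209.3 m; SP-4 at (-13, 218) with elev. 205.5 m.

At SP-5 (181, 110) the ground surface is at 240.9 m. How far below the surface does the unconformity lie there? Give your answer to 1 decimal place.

17.6 m

Two edge vectors: SP-2→SP-3 = (-298, -202, -63.5), SP-2→SP-4 = (-328, -196, -67.3).
Normal n = (SP-2→SP-3) × (SP-2→SP-4) = (1148.6, 772.6, -7848).
So ∂z/∂E = −n_x/n_z = 0.14636 and ∂z/∂N = −n_y/n_z = 0.09845.
Intercept c from SP-2: 272.8 − 46.10 − 40.76 = 185.94.
At (181, 110): z_contact = 26.49 + 10.83 + 185.94 = 223.26 m.
Depth below ground = 240.9 − 223.26 = 17.6 m.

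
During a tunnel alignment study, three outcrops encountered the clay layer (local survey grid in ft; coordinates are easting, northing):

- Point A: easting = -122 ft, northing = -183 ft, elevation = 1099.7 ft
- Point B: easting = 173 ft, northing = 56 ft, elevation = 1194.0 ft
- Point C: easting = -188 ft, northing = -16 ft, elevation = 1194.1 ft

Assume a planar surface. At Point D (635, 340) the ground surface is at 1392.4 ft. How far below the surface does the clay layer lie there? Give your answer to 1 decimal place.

Let the plane be z = a·easting + b·northing + c.
Point B−Point A: 295a + 239b = 94.3;  Point C−Point A: −66a + 167b = 94.4.
Solving gives a = −0.10476, b = 0.52387.
Then c = 1099.7 − a·-122 − b·-183 = 1182.79.
At (635, 340): z_contact = −66.52 + 178.11 + 1182.79 = 1294.38 ft.
Depth below ground = 1392.4 − 1294.38 = 98.0 ft.

98.0 ft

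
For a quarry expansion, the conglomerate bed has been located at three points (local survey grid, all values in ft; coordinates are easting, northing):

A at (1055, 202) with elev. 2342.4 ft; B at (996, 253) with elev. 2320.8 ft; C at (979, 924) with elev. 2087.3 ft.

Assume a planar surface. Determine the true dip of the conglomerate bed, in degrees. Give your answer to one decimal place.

Let the plane be z = a·easting + b·northing + c.
B−A: −59a + 51b = −21.6;  C−A: −76a + 722b = −255.1.
Solving gives a = 0.06676, b = −0.34630.
Gradient magnitude |∇z| = √(a² + b²) = √(0.00446 + 0.11992) = 0.35267.
True dip = arctan(0.35267) = 19.4°, dipping toward N (azimuth ≈ 349°).

19.4°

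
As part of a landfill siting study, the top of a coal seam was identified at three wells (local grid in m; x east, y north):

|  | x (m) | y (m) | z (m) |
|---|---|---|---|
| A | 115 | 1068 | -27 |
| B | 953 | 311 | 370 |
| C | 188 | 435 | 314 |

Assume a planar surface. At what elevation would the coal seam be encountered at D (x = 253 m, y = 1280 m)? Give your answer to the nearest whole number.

-144 m

Let the plane be z = a·x + b·y + c.
B−A: 838a − 757b = 397;  C−A: 73a − 633b = 341.
Solving gives a = −0.01439, b = −0.54036.
Then c = -27 − a·115 − b·1068 = 551.76.
At (253, 1280): z = −3.6 − 691.7 + 551.76 = -143.5 m.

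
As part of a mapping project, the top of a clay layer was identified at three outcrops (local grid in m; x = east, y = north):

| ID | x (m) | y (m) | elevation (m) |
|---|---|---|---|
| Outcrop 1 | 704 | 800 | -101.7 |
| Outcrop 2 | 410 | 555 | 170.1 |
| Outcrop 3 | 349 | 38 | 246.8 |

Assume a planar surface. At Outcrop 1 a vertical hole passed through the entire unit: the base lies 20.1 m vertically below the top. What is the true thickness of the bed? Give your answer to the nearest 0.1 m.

15.0 m

Two edge vectors: Outcrop 1→Outcrop 2 = (-294, -245, 271.8), Outcrop 1→Outcrop 3 = (-355, -762, 348.5).
Normal n = (Outcrop 1→Outcrop 2) × (Outcrop 1→Outcrop 3) = (121729.1, 5970, 137053).
So ∂z/∂x = −n_x/n_z = −0.88819 and ∂z/∂y = −n_y/n_z = −0.04356.
|∇z| = √(a²+b²) = 0.88926, so dip δ = arctan(0.88926) = 41.65°.
True thickness = vertical thickness × cos δ = 20.1 × cos 41.65° = 15.0 m.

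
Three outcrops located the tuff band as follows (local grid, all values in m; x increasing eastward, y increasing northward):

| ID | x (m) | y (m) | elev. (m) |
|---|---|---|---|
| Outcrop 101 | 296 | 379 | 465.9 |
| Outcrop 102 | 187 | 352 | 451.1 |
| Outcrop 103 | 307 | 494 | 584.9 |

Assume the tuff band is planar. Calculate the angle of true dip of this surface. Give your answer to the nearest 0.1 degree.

46.5°

Two edge vectors: Outcrop 101→Outcrop 102 = (-109, -27, -14.8), Outcrop 101→Outcrop 103 = (11, 115, 119).
Normal n = (Outcrop 101→Outcrop 102) × (Outcrop 101→Outcrop 103) = (-1511, 12808.2, -12238).
So ∂z/∂x = −n_x/n_z = −0.12347 and ∂z/∂y = −n_y/n_z = 1.04659.
Gradient magnitude |∇z| = √(a² + b²) = √(0.01524 + 1.09536) = 1.05385.
True dip = arctan(1.05385) = 46.5°, dipping toward S (azimuth ≈ 173°).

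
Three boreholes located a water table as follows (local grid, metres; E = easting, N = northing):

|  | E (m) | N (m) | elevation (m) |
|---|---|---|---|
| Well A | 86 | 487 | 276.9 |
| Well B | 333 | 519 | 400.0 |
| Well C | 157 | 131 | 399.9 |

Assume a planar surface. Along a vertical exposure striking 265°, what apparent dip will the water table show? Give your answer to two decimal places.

Two edge vectors: Well A→Well B = (247, 32, 123.1), Well A→Well C = (71, -356, 123).
Normal n = (Well A→Well B) × (Well A→Well C) = (47759.6, -21640.9, -90204).
So ∂z/∂E = −n_x/n_z = 0.52946 and ∂z/∂N = −n_y/n_z = −0.23991.
Unit vector along 265° is (sin 265°, cos 265°) = (-0.9962, -0.0872).
Slope in that direction = a·(-0.9962) + b·(-0.0872) = −0.50654.
Apparent dip = arctan|0.50654| = 26.86° (true dip is 30.2°, so apparent ≤ true as expected).

26.86°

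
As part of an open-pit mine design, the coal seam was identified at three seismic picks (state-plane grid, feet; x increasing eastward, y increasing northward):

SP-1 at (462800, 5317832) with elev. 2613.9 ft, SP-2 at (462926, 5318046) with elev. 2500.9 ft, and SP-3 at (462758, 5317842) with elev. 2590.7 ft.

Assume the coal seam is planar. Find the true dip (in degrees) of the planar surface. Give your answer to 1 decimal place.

39.9°

Let the plane be z = a·x + b·y + c.
SP-2−SP-1: 126a + 214b = −113;  SP-3−SP-1: −42a + 10b = −23.2.
Solving gives a = 0.37420, b = −0.74836.
Gradient magnitude |∇z| = √(a² + b²) = √(0.14003 + 0.56004) = 0.83670.
True dip = arctan(0.83670) = 39.9°, dipping toward NNW (azimuth ≈ 333°).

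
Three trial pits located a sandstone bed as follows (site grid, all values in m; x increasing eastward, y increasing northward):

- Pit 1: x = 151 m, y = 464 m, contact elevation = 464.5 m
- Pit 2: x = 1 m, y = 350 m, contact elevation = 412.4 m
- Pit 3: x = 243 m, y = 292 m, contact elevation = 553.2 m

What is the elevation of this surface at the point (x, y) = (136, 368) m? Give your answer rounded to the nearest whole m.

Let the plane be z = a·x + b·y + c.
Pit 2−Pit 1: −150a − 114b = −52.1;  Pit 3−Pit 1: 92a − 172b = 88.7.
Solving gives a = 0.52560, b = −0.23456.
Then c = 464.5 − a·151 − b·464 = 493.97.
At (136, 368): z = 71.5 − 86.3 + 493.97 = 479.1 m.

479 m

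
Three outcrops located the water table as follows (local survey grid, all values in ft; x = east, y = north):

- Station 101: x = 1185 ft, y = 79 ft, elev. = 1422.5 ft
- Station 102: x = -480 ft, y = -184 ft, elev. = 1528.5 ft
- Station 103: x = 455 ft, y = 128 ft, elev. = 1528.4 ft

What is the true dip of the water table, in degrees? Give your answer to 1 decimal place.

Let the plane be z = a·x + b·y + c.
Station 102−Station 101: −1665a − 263b = 106;  Station 103−Station 101: −730a + 49b = 105.9.
Solving gives a = −0.12079, b = 0.36167.
Gradient magnitude |∇z| = √(a² + b²) = √(0.01459 + 0.13080) = 0.38131.
True dip = arctan(0.38131) = 20.9°, dipping toward SSE (azimuth ≈ 162°).

20.9°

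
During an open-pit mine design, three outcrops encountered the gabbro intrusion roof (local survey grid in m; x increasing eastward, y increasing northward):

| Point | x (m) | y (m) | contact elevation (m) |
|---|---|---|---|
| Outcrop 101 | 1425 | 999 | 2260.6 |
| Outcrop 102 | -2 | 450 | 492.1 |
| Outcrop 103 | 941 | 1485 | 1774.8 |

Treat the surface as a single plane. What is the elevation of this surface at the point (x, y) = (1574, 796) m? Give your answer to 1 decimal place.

Two edge vectors: Outcrop 101→Outcrop 102 = (-1427, -549, -1768.5), Outcrop 101→Outcrop 103 = (-484, 486, -485.8).
Normal n = (Outcrop 101→Outcrop 102) × (Outcrop 101→Outcrop 103) = (1126195.2, 162717.4, -959238).
So ∂z/∂x = −n_x/n_z = 1.174052 and ∂z/∂y = −n_y/n_z = 0.169632.
Intercept c from Outcrop 101: 2260.6 − 1673.02 − 169.46 = 418.11.
At (1574, 796): z = 1848.0 + 135.0 + 418.11 = 2401.1 m.

2401.1 m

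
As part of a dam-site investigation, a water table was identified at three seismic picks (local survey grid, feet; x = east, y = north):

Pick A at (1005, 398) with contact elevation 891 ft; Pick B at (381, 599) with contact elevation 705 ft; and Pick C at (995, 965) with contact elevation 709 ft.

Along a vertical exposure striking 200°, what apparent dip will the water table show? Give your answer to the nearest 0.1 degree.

Let the plane be z = a·x + b·y + c.
Pick B−Pick A: −624a + 201b = −186;  Pick C−Pick A: −10a + 567b = −182.
Solving gives a = 0.19579, b = −0.31753.
Unit vector along 200° is (sin 200°, cos 200°) = (-0.3420, -0.9397).
Slope in that direction = a·(-0.3420) + b·(-0.9397) = 0.23142.
Apparent dip = arctan|0.23142| = 13.0° (true dip is 20.5°, so apparent ≤ true as expected).

13.0°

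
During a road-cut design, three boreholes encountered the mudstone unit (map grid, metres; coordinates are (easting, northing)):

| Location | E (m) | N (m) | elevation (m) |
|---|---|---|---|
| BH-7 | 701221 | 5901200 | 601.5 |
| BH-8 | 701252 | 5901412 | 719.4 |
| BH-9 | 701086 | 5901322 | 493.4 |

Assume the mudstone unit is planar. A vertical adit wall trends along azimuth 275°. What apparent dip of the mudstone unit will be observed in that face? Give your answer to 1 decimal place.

Two edge vectors: BH-7→BH-8 = (31, 212, 117.9), BH-7→BH-9 = (-135, 122, -108.1).
Normal n = (BH-7→BH-8) × (BH-7→BH-9) = (-37301, -12565.4, 32402).
So ∂z/∂E = −n_x/n_z = 1.15119 and ∂z/∂N = −n_y/n_z = 0.38780.
Unit vector along 275° is (sin 275°, cos 275°) = (-0.9962, 0.0872).
Slope in that direction = a·(-0.9962) + b·(0.0872) = −1.11301.
Apparent dip = arctan|1.11301| = 48.1° (true dip is 50.5°, so apparent ≤ true as expected).

48.1°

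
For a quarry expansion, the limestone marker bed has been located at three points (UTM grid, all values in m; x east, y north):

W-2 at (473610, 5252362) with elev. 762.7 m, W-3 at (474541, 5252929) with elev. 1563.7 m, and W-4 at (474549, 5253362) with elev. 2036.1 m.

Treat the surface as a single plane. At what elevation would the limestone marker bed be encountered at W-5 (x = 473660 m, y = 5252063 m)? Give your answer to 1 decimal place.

447.5 m

Two edge vectors: W-2→W-3 = (931, 567, 801), W-2→W-4 = (939, 1000, 1273.4).
Normal n = (W-2→W-3) × (W-2→W-4) = (-78982.2, -433396.4, 398587).
So ∂z/∂x = −n_x/n_z = 0.198155484 and ∂z/∂y = −n_y/n_z = 1.087332000.
Intercept c from W-2: 762.7 − 93848.42 − 5711061.28 = −5804147.00.
At (473660, 5252063): z = 93858.3 + 5710736.2 − 5804147.00 = 447.5 m.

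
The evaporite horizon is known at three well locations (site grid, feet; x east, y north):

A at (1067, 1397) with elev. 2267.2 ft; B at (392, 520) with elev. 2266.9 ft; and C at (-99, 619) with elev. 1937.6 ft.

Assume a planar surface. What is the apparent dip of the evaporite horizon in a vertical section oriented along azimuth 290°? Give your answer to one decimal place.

Let the plane be z = a·x + b·y + c.
B−A: −675a − 877b = −0.3;  C−A: −1166a − 778b = −329.6.
Solving gives a = 0.58063, b = −0.44655.
Unit vector along 290° is (sin 290°, cos 290°) = (-0.9397, 0.3420).
Slope in that direction = a·(-0.9397) + b·(0.3420) = −0.69835.
Apparent dip = arctan|0.69835| = 34.9° (true dip is 36.2°, so apparent ≤ true as expected).

34.9°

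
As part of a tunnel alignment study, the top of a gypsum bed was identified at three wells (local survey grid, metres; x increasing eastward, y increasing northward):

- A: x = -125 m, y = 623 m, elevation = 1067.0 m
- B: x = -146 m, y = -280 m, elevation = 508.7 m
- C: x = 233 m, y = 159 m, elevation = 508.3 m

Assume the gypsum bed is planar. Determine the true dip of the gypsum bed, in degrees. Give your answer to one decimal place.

Let the plane be z = a·x + b·y + c.
B−A: −21a − 903b = −558.3;  C−A: 358a − 464b = −558.7.
Solving gives a = −0.73706, b = 0.63541.
Gradient magnitude |∇z| = √(a² + b²) = √(0.54326 + 0.40375) = 0.97314.
True dip = arctan(0.97314) = 44.2°, dipping toward SE (azimuth ≈ 131°).

44.2°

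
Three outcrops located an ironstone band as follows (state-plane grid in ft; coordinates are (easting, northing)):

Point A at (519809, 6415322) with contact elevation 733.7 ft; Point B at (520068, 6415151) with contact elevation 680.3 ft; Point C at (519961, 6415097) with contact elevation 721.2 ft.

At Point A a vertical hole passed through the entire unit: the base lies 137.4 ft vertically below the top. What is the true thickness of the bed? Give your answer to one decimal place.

Let the plane be z = a·E + b·N + c.
Point B−Point A: 259a − 171b = −53.4;  Point C−Point A: 152a − 225b = −12.5.
Solving gives a = −0.30597, b = −0.15114.
|∇z| = √(a²+b²) = 0.34126, so dip δ = arctan(0.34126) = 18.84°.
True thickness = vertical thickness × cos δ = 137.4 × cos 18.84° = 130.0 ft.

130.0 ft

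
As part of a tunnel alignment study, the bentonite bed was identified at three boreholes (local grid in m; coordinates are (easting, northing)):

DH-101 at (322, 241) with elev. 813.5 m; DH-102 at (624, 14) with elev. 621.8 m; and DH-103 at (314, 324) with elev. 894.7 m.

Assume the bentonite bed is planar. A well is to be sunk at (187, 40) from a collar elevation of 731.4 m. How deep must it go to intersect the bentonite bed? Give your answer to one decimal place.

Two edge vectors: DH-101→DH-102 = (302, -227, -191.7), DH-101→DH-103 = (-8, 83, 81.2).
Normal n = (DH-101→DH-102) × (DH-101→DH-103) = (-2521.3, -22988.8, 23250).
So ∂z/∂E = −n_x/n_z = 0.10844 and ∂z/∂N = −n_y/n_z = 0.98877.
Intercept c from DH-101: 813.5 − 34.92 − 238.29 = 540.29.
At (187, 40): z_contact = 20.28 + 39.55 + 540.29 = 600.12 m.
Depth below ground = 731.4 − 600.12 = 131.3 m.

131.3 m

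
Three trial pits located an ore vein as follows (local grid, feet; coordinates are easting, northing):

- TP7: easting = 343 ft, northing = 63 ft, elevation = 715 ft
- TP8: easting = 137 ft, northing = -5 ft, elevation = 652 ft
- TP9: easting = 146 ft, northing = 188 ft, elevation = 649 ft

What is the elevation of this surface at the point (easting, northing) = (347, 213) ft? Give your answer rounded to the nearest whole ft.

Let the plane be z = a·easting + b·northing + c.
TP8−TP7: −206a − 68b = −63;  TP9−TP7: −197a + 125b = −66.
Solving gives a = 0.31582, b = −0.03027.
Then c = 715 − a·343 − b·63 = 608.58.
At (347, 213): z = 109.6 − 6.4 + 608.58 = 711.7 ft.

712 ft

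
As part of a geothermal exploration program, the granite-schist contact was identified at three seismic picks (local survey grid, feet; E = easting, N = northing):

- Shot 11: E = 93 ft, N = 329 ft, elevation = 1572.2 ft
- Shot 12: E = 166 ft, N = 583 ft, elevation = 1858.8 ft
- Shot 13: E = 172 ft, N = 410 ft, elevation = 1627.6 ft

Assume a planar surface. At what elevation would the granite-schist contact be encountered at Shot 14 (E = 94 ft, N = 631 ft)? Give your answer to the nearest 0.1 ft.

1968.4 ft

Let the plane be z = a·E + b·N + c.
Shot 12−Shot 11: 73a + 254b = 286.6;  Shot 13−Shot 11: 79a + 81b = 55.4.
Solving gives a = −0.64601, b = 1.31401.
Then c = 1572.2 − a·93 − b·329 = 1199.97.
At (94, 631): z = −60.7 + 829.1 + 1199.97 = 1968.4 ft.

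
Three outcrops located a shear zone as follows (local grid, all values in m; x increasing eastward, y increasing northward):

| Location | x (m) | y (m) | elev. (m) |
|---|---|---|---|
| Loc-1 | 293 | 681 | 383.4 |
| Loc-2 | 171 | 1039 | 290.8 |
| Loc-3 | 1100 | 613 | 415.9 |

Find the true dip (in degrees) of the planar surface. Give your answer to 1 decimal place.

Two edge vectors: Loc-1→Loc-2 = (-122, 358, -92.6), Loc-1→Loc-3 = (807, -68, 32.5).
Normal n = (Loc-1→Loc-2) × (Loc-1→Loc-3) = (5338.2, -70763.2, -280610).
So ∂z/∂x = −n_x/n_z = 0.01902 and ∂z/∂y = −n_y/n_z = −0.25218.
Gradient magnitude |∇z| = √(a² + b²) = √(0.00036 + 0.06359) = 0.25289.
True dip = arctan(0.25289) = 14.2°, dipping toward N (azimuth ≈ 356°).

14.2°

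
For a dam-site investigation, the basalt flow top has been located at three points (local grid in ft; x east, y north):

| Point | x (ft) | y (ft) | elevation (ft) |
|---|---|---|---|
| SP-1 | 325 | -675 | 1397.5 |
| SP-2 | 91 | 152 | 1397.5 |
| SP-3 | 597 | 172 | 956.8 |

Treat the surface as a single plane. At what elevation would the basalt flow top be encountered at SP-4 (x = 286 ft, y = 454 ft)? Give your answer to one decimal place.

1155.9 ft

Let the plane be z = a·x + b·y + c.
SP-2−SP-1: −234a + 827b = 0;  SP-3−SP-1: 272a + 847b = −440.7.
Solving gives a = −0.86132, b = −0.24371.
Then c = 1397.5 − a·325 − b·-675 = 1512.92.
At (286, 454): z = −246.3 − 110.6 + 1512.92 = 1155.9 ft.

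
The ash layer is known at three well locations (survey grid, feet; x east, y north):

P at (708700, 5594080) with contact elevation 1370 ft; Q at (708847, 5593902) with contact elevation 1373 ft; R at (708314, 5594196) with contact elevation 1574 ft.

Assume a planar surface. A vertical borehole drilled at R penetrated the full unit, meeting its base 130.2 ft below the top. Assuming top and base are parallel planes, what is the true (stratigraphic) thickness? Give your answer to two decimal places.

95.28 ft

Let the plane be z = a·x + b·y + c.
Q−P: 147a − 178b = 3;  R−P: −386a + 116b = 204.
Solving gives a = −0.70969, b = −0.60295.
|∇z| = √(a²+b²) = 0.93124, so dip δ = arctan(0.93124) = 42.96°.
True thickness = vertical thickness × cos δ = 130.2 × cos 42.96° = 95.28 ft.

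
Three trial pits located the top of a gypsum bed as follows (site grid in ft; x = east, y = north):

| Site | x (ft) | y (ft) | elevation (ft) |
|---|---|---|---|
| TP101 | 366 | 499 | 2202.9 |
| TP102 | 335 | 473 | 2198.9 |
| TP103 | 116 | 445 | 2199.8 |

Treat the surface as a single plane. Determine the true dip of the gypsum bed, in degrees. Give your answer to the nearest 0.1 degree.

10.7°

Two edge vectors: TP101→TP102 = (-31, -26, -4), TP101→TP103 = (-250, -54, -3.1).
Normal n = (TP101→TP102) × (TP101→TP103) = (-135.4, 903.9, -4826).
So ∂z/∂x = −n_x/n_z = −0.02806 and ∂z/∂y = −n_y/n_z = 0.18730.
Gradient magnitude |∇z| = √(a² + b²) = √(0.00079 + 0.03508) = 0.18939.
True dip = arctan(0.18939) = 10.7°, dipping toward S (azimuth ≈ 171°).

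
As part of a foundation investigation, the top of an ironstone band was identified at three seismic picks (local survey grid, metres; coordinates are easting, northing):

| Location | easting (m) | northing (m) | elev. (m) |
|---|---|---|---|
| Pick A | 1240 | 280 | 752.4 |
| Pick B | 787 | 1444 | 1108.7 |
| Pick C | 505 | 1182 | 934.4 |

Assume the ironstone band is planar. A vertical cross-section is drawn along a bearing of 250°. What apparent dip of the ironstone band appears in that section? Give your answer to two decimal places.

Let the plane be z = a·easting + b·northing + c.
Pick B−Pick A: −453a + 1164b = 356.3;  Pick C−Pick A: −735a + 902b = 182.
Solving gives a = 0.24508, b = 0.40148.
Unit vector along 250° is (sin 250°, cos 250°) = (-0.9397, -0.3420).
Slope in that direction = a·(-0.9397) + b·(-0.3420) = −0.36761.
Apparent dip = arctan|0.36761| = 20.18° (true dip is 25.2°, so apparent ≤ true as expected).

20.18°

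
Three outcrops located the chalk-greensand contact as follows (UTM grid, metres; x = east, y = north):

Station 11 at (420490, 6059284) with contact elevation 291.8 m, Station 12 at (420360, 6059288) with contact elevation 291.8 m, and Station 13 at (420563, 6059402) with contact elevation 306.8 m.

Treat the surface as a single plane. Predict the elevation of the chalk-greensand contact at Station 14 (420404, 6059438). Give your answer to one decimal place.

Two edge vectors: Station 11→Station 12 = (-130, 4, 0), Station 11→Station 13 = (73, 118, 15).
Normal n = (Station 11→Station 12) × (Station 11→Station 13) = (60, 1950, -15632).
So ∂z/∂x = −n_x/n_z = 0.003838280 and ∂z/∂y = −n_y/n_z = 0.124744115.
Intercept c from Station 11: 291.8 − 1613.96 − 755860.02 = −757182.18.
At (420404, 6059438): z = 1613.6 + 755879.2 − 757182.18 = 310.7 m.

310.7 m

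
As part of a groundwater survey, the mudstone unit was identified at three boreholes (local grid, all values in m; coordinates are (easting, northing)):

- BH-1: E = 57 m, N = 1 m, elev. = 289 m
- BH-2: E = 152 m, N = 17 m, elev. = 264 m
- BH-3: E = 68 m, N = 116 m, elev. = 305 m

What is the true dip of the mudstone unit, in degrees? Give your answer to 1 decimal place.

Let the plane be z = a·E + b·N + c.
BH-2−BH-1: 95a + 16b = −25;  BH-3−BH-1: 11a + 115b = 16.
Solving gives a = −0.29128, b = 0.16699.
Gradient magnitude |∇z| = √(a² + b²) = √(0.08485 + 0.02789) = 0.33576.
True dip = arctan(0.33576) = 18.6°, dipping toward ESE (azimuth ≈ 120°).

18.6°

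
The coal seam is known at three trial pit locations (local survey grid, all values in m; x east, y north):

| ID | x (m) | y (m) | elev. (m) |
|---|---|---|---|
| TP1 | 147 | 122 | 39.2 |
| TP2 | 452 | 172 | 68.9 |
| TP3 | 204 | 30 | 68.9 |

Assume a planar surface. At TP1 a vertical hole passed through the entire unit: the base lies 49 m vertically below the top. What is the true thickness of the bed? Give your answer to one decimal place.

47.3 m

Let the plane be z = a·x + b·y + c.
TP2−TP1: 305a + 50b = 29.7;  TP3−TP1: 57a − 92b = 29.7.
Solving gives a = 0.13644, b = −0.23829.
|∇z| = √(a²+b²) = 0.27459, so dip δ = arctan(0.27459) = 15.35°.
True thickness = vertical thickness × cos δ = 49 × cos 15.35° = 47.3 m.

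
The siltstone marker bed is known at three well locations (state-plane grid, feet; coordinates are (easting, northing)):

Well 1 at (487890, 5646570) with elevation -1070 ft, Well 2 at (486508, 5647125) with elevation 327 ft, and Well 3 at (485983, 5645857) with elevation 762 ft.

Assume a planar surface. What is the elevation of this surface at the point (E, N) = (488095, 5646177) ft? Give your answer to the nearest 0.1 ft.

-1297.3 ft

Two edge vectors: Well 1→Well 2 = (-1382, 555, 1397), Well 1→Well 3 = (-1907, -713, 1832).
Normal n = (Well 1→Well 2) × (Well 1→Well 3) = (2012821, -132255, 2043751).
So ∂z/∂E = −n_x/n_z = −0.984866062 and ∂z/∂N = −n_y/n_z = 0.064711895.
Intercept c from Well 1: -1070 + 480506.30 − 365400.24 = 114036.06.
At (488095, 5646177): z = −480708.2 + 365374.8 + 114036.06 = -1297.3 ft.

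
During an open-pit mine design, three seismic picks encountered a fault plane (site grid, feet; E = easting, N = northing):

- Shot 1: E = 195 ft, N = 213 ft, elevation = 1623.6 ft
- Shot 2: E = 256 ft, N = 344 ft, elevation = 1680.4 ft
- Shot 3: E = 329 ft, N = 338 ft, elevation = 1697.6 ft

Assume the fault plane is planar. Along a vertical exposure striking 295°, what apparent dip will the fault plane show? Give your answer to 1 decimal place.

6.0°

Let the plane be z = a·E + b·N + c.
Shot 2−Shot 1: 61a + 131b = 56.8;  Shot 3−Shot 1: 134a + 125b = 74.
Solving gives a = 0.26125, b = 0.31193.
Unit vector along 295° is (sin 295°, cos 295°) = (-0.9063, 0.4226).
Slope in that direction = a·(-0.9063) + b·(0.4226) = −0.10495.
Apparent dip = arctan|0.10495| = 6.0° (true dip is 22.1°, so apparent ≤ true as expected).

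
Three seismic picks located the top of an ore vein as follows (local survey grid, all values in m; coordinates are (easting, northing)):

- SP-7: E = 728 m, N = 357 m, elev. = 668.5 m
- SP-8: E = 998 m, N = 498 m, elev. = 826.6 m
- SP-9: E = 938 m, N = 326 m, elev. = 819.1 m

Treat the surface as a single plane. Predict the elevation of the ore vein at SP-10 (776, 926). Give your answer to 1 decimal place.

Two edge vectors: SP-7→SP-8 = (270, 141, 158.1), SP-7→SP-9 = (210, -31, 150.6).
Normal n = (SP-7→SP-8) × (SP-7→SP-9) = (26135.7, -7461, -37980).
So ∂z/∂E = −n_x/n_z = 0.68814 and ∂z/∂N = −n_y/n_z = −0.19645.
Intercept c from SP-7: 668.5 − 500.97 + 70.13 = 237.66.
At (776, 926): z = 534.0 − 181.9 + 237.66 = 589.8 m.

589.8 m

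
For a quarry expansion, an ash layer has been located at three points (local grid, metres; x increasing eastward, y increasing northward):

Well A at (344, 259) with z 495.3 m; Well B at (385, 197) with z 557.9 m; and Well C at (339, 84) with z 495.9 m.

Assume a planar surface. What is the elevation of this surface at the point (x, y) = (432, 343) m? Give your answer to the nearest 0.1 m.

619.9 m

Two edge vectors: Well A→Well B = (41, -62, 62.6), Well A→Well C = (-5, -175, 0.6).
Normal n = (Well A→Well B) × (Well A→Well C) = (10917.8, -337.6, -7485).
So ∂z/∂x = −n_x/n_z = 1.45862 and ∂z/∂y = −n_y/n_z = −0.04510.
Intercept c from Well A: 495.3 − 501.77 + 11.68 = 5.22.
At (432, 343): z = 630.1 − 15.5 + 5.22 = 619.9 m.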